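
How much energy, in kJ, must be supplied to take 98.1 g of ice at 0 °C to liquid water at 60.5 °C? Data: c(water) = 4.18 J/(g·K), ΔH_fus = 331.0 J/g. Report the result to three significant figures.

q1 (melt at 0 °C): 98.1 × 331.0 = 32471 J
q2 (heat water 0.0→60.5 °C): 98.1 × 4.18 × 60.5 = 24809 J
Total: 32471 + 24809 = 57280 J = 57.3 kJ

q = 57.3 kJ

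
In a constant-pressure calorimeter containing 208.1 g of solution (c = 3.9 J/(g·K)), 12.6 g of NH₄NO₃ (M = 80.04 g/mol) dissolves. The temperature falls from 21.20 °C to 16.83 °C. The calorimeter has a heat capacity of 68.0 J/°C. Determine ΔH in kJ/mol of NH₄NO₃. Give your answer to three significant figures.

ΔH = 24.4 kJ/mol

|ΔT| = |16.83 − 21.20| = 4.37 °C
|q_surr| = (208.1 × 3.9 + 68.0) × 4.37 = 879.59 × 4.37 = 3844 J
n(NH₄NO₃) = 12.6 / 80.04 = 0.1574 mol
Temperature fell, so q_rxn = +|q_surr| = 3.844 kJ
ΔH = q_rxn / n = 24.42 kJ/mol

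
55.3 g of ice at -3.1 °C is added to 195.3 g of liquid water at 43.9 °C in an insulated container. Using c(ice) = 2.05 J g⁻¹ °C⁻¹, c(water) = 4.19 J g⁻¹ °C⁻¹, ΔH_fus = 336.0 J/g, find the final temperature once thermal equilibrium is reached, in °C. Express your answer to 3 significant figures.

Heat to bring ice to 0 °C and melt it: q₁ = 55.3×2.05×3.1 + 55.3×336.0 = 18932 J
Heat the water can supply cooling to 0 °C: 195.3×4.19×43.9 = 35923.7 J > q₁, so all ice melts.
Energy balance: 195.3×4.19×(43.9 − T) = 18932 + 55.3×4.19×(T − 0)
818.307(43.9 − T) = 18932 + 231.707 T
35923.7 − 18932 = 1050.014 T
T = 16991.7 / 1050.014 = 16.18 °C

T_f = 16.2 °C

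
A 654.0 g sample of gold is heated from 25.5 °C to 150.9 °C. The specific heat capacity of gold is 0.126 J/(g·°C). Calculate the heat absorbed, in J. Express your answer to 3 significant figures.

q = 10300 J

q = m c ΔT = 654.0 × 0.126 × (150.9 − 25.5)
q = 654.0 × 0.126 × 125.4 = 10330 J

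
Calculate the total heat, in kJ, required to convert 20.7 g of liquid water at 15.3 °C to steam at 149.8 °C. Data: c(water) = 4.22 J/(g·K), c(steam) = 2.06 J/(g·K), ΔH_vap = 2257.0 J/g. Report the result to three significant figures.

q = 56.2 kJ

q1 (heat water 15.3→100.0 °C): 20.7 × 4.22 × 84.7 = 7399 J
q2 (vaporize at 100 °C): 20.7 × 2257.0 = 46720 J
q3 (heat steam 100.0→149.8 °C): 20.7 × 2.06 × 49.8 = 2124 J
Total: 7399 + 46720 + 2124 = 56243 J = 56.2 kJ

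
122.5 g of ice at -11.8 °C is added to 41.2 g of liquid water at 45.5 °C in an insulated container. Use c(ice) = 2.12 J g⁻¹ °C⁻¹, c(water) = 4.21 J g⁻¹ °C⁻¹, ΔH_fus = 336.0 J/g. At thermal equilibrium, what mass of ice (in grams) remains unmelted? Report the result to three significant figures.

m_ice remaining = 108 g

Heat to warm all ice to 0 °C: 122.5×2.12×11.8 = 3064.5 J
Heat released by water cooling to 0 °C: 41.2×4.21×45.5 = 7892.1 J
7892.1 J < 3064.5 + 122.5×336.0 = 44224.5 J, so not all ice melts; final T = 0 °C.
Heat left for melting: 7892.1 − 3064.5 = 4827.6 J
Mass melted = 4827.6 / 336.0 = 14.37 g
Ice remaining = 122.5 − 14.37 = 108.13 g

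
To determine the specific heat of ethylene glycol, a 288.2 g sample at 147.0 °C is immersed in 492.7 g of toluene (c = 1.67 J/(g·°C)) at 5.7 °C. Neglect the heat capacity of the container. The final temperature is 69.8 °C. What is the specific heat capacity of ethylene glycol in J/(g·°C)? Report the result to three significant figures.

q_gained = (492.7 × 1.67) × (69.8 − 5.7) = 52740 J
q_lost = 288.2 × c × (147.0 − 69.8) = 22249.04 c
Set equal: c = 52740 / 22249.04 = 2.37 J/(g·°C)

c = 2.37 J/(g·°C)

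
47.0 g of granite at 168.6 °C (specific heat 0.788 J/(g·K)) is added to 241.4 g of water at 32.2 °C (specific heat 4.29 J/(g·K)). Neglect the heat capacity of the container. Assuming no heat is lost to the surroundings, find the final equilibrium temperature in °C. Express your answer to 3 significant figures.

Heat lost by granite = heat gained by water.
(47.0)(0.788)(168.6 − T) = (241.4)(4.29)(T − 32.2)
37.036 (168.6 − T) = 1035.606 (T − 32.2)
6244.3 − 37.036 T = 1035.606 T − 33347
39591.3 = 1072.642 T
T = 36.91 °C

T_f = 36.9 °C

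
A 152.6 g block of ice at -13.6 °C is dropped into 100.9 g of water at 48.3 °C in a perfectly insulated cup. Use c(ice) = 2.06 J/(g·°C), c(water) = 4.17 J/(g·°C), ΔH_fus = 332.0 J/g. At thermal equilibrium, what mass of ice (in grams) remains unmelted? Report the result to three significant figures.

Heat to warm all ice to 0 °C: 152.6×2.06×13.6 = 4275.2 J
Heat released by water cooling to 0 °C: 100.9×4.17×48.3 = 20322 J
20322 J < 4275.2 + 152.6×332.0 = 54938.4 J, so not all ice melts; final T = 0 °C.
Heat left for melting: 20322 − 4275.2 = 16046.8 J
Mass melted = 16046.8 / 332.0 = 48.33 g
Ice remaining = 152.6 − 48.33 = 104.27 g

m_ice remaining = 104 g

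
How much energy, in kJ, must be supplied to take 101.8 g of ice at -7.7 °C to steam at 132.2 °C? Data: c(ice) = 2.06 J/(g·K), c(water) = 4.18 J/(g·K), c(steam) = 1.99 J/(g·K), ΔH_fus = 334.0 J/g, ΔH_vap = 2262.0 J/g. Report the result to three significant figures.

q1 (heat ice -7.7→0.0 °C): 101.8 × 2.06 × 7.7 = 1615 J
q2 (melt at 0 °C): 101.8 × 334.0 = 34001 J
q3 (heat water 0.0→100.0 °C): 101.8 × 4.18 × 100.0 = 42552 J
q4 (vaporize at 100 °C): 101.8 × 2262.0 = 230272 J
q5 (heat steam 100.0→132.2 °C): 101.8 × 1.99 × 32.2 = 6523 J
Total: 1615 + 34001 + 42552 + 230272 + 6523 = 314963 J = 315 kJ

q = 315 kJ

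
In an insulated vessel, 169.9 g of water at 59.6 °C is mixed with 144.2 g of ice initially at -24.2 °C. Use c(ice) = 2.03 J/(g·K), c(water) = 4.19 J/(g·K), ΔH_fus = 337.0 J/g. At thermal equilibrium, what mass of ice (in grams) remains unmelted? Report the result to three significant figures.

Heat to warm all ice to 0 °C: 144.2×2.03×24.2 = 7084.0 J
Heat released by water cooling to 0 °C: 169.9×4.19×59.6 = 42428 J
42428 J < 7084.0 + 144.2×337.0 = 55679.4 J, so not all ice melts; final T = 0 °C.
Heat left for melting: 42428 − 7084.0 = 35344.0 J
Mass melted = 35344.0 / 337.0 = 104.9 g
Ice remaining = 144.2 − 104.9 = 39.3 g

m_ice remaining = 39.3 g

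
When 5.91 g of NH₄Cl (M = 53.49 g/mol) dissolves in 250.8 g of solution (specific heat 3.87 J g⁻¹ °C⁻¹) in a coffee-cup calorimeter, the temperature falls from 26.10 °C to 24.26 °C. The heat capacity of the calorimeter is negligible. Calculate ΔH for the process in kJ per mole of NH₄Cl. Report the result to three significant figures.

ΔH = 16.2 kJ/mol

|ΔT| = |24.26 − 26.10| = 1.84 °C
|q_surr| = (250.8 × 3.87) × 1.84 = 970.596 × 1.84 = 1786 J
n(NH₄Cl) = 5.91 / 53.49 = 0.1105 mol
Temperature fell, so q_rxn = +|q_surr| = 1.786 kJ
ΔH = q_rxn / n = 16.16 kJ/mol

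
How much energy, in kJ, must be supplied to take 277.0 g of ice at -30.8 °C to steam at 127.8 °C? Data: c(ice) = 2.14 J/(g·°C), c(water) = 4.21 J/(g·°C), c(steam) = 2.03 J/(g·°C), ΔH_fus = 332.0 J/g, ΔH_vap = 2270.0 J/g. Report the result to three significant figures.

q1 (heat ice -30.8→0.0 °C): 277.0 × 2.14 × 30.8 = 18258 J
q2 (melt at 0 °C): 277.0 × 332.0 = 91964 J
q3 (heat water 0.0→100.0 °C): 277.0 × 4.21 × 100.0 = 116617 J
q4 (vaporize at 100 °C): 277.0 × 2270.0 = 628790 J
q5 (heat steam 100.0→127.8 °C): 277.0 × 2.03 × 27.8 = 15632 J
Total: 18258 + 91964 + 116617 + 628790 + 15632 = 871261 J = 871 kJ

q = 871 kJ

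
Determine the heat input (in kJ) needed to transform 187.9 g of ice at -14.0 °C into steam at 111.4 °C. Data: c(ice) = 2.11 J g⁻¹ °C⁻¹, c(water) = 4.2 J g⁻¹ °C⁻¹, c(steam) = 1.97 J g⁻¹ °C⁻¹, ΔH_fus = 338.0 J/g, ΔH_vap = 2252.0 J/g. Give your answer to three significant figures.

q = 575 kJ

q1 (heat ice -14.0→0.0 °C): 187.9 × 2.11 × 14.0 = 5551 J
q2 (melt at 0 °C): 187.9 × 338.0 = 63510 J
q3 (heat water 0.0→100.0 °C): 187.9 × 4.2 × 100.0 = 78918 J
q4 (vaporize at 100 °C): 187.9 × 2252.0 = 423151 J
q5 (heat steam 100.0→111.4 °C): 187.9 × 1.97 × 11.4 = 4220 J
Total: 5551 + 63510 + 78918 + 423151 + 4220 = 575350 J = 575 kJ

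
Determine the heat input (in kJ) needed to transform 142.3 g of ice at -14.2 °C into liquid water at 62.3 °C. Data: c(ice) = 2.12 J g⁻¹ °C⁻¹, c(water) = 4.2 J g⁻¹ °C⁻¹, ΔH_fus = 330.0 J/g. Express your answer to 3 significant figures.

q = 88.5 kJ

q1 (heat ice -14.2→0.0 °C): 142.3 × 2.12 × 14.2 = 4284 J
q2 (melt at 0 °C): 142.3 × 330.0 = 46959 J
q3 (heat water 0.0→62.3 °C): 142.3 × 4.2 × 62.3 = 37234 J
Total: 4284 + 46959 + 37234 = 88477 J = 88.5 kJ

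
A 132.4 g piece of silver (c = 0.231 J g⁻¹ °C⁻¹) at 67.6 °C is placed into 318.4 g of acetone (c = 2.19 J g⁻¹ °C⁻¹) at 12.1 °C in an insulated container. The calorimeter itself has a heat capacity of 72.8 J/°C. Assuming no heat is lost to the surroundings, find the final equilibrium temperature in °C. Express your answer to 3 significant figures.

Heat lost by silver = heat gained by acetone + calorimeter.
(132.4)(0.231)(67.6 − T) = [(318.4)(2.19) + 72.8](T − 12.1)
30.5844 (67.6 − T) = 770.096 (T − 12.1)
2067.5 − 30.5844 T = 770.096 T − 9318.2
11385.7 = 800.6804 T
T = 14.22 °C

T_f = 14.2 °C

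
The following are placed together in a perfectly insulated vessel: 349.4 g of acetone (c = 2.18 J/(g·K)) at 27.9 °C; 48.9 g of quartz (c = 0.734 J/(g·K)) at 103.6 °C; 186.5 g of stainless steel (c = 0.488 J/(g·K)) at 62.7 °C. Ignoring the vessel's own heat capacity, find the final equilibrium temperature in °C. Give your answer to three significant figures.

T_f = 34.5 °C

Σ mᵢcᵢ(T − Tᵢ) = 0  ⇒  T = Σ mᵢcᵢTᵢ / Σ mᵢcᵢ
Σ mᵢcᵢ = 349.4×2.18 + 48.9×0.734 + 186.5×0.488 = 888.5966
Σ mᵢcᵢTᵢ = 761.692×27.9 + 35.8926×103.6 + 91.012×62.7 = 30676
T = 30676 / 888.5966 = 34.52 °C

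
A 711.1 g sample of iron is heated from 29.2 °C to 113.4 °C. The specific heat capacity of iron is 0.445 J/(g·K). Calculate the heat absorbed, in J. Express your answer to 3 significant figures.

q = 26600 J

q = m c ΔT = 711.1 × 0.445 × (113.4 − 29.2)
q = 711.1 × 0.445 × 84.2 = 26640 J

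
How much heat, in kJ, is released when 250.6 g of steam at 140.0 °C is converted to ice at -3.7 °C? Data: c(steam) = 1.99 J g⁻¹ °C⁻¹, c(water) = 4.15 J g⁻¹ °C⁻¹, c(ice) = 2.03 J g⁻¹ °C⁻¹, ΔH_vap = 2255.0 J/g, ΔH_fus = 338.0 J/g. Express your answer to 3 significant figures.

q1 (cool steam 140.0→100 °C): 250.6 × 1.99 × 40.0 = 19948 J
q2 (condense at 100 °C): 250.6 × 2255.0 = 565103 J
q3 (cool water 100→0 °C): 250.6 × 4.15 × 100.0 = 103999 J
q4 (freeze at 0 °C): 250.6 × 338.0 = 84703 J
q5 (cool ice 0→-3.7 °C): 250.6 × 2.03 × 3.7 = 1882 J
Total: 19948 + 565103 + 103999 + 84703 + 1882 = 775635 J = 776 kJ

q = 776 kJ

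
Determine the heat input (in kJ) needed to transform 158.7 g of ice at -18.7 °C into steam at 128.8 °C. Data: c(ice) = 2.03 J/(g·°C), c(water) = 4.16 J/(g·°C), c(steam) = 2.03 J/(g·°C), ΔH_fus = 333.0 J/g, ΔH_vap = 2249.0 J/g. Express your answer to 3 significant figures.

q = 491 kJ

q1 (heat ice -18.7→0.0 °C): 158.7 × 2.03 × 18.7 = 6024 J
q2 (melt at 0 °C): 158.7 × 333.0 = 52847 J
q3 (heat water 0.0→100.0 °C): 158.7 × 4.16 × 100.0 = 66019 J
q4 (vaporize at 100 °C): 158.7 × 2249.0 = 356916 J
q5 (heat steam 100.0→128.8 °C): 158.7 × 2.03 × 28.8 = 9278 J
Total: 6024 + 52847 + 66019 + 356916 + 9278 = 491084 J = 491 kJ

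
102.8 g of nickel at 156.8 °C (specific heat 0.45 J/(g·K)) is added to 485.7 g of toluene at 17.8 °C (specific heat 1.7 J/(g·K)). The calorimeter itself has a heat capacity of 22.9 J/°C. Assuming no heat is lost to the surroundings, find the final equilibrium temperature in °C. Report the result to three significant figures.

Heat lost by nickel = heat gained by toluene + calorimeter.
(102.8)(0.45)(156.8 − T) = [(485.7)(1.7) + 22.9](T − 17.8)
46.26 (156.8 − T) = 848.59 (T − 17.8)
7253.6 − 46.26 T = 848.59 T − 15105
22358.6 = 894.85 T
T = 24.99 °C

T_f = 25.0 °C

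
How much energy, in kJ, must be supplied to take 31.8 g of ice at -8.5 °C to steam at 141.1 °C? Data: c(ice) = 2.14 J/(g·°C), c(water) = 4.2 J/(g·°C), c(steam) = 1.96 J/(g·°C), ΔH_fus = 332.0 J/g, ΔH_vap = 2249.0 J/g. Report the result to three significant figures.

q = 98.6 kJ

q1 (heat ice -8.5→0.0 °C): 31.8 × 2.14 × 8.5 = 578 J
q2 (melt at 0 °C): 31.8 × 332.0 = 10558 J
q3 (heat water 0.0→100.0 °C): 31.8 × 4.2 × 100.0 = 13356 J
q4 (vaporize at 100 °C): 31.8 × 2249.0 = 71518 J
q5 (heat steam 100.0→141.1 °C): 31.8 × 1.96 × 41.1 = 2562 J
Total: 578 + 10558 + 13356 + 71518 + 2562 = 98572 J = 98.6 kJ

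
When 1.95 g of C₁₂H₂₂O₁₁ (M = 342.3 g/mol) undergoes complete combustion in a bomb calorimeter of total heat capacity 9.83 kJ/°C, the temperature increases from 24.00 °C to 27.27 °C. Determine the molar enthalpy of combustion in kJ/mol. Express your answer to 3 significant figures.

ΔH = -5640 kJ/mol

ΔT = 27.27 − 24.00 = 3.27 °C
q_cal = C_cal × ΔT = 9.83 × 3.27 = 32.1441 kJ
n = 1.95 / 342.3 = 0.005697 mol
q_rxn = −q_cal = -32.1441 kJ
ΔH = -32.1441 / 0.005697 = -5642 kJ/mol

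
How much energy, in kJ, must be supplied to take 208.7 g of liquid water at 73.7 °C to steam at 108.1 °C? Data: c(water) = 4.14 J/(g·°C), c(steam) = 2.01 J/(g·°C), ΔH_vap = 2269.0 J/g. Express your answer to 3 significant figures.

q = 500 kJ

q1 (heat water 73.7→100.0 °C): 208.7 × 4.14 × 26.3 = 22724 J
q2 (vaporize at 100 °C): 208.7 × 2269.0 = 473540 J
q3 (heat steam 100.0→108.1 °C): 208.7 × 2.01 × 8.1 = 3398 J
Total: 22724 + 473540 + 3398 = 499662 J = 500 kJ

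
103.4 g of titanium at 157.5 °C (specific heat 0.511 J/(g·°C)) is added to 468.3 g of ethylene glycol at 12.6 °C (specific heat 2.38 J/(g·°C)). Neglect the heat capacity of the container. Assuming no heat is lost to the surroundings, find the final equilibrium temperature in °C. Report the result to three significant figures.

T_f = 19.2 °C

Heat lost by titanium = heat gained by ethylene glycol.
(103.4)(0.511)(157.5 − T) = (468.3)(2.38)(T − 12.6)
52.8374 (157.5 − T) = 1114.554 (T − 12.6)
8321.9 − 52.8374 T = 1114.554 T − 14043
22364.9 = 1167.3914 T
T = 19.16 °C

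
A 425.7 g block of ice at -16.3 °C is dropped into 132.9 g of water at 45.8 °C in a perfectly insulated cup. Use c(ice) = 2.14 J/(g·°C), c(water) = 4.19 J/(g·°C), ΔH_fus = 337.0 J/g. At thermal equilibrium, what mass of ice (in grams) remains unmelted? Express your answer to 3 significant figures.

Heat to warm all ice to 0 °C: 425.7×2.14×16.3 = 14849 J
Heat released by water cooling to 0 °C: 132.9×4.19×45.8 = 25504 J
25504 J < 14849 + 425.7×337.0 = 158309.9 J, so not all ice melts; final T = 0 °C.
Heat left for melting: 25504 − 14849 = 10655 J
Mass melted = 10655 / 337.0 = 31.62 g
Ice remaining = 425.7 − 31.62 = 394.08 g

m_ice remaining = 394 g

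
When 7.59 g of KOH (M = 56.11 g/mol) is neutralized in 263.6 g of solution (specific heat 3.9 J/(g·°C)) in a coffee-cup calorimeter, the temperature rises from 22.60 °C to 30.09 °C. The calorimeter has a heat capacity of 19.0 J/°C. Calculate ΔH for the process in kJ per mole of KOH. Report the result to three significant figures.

|ΔT| = |30.09 − 22.60| = 7.49 °C
|q_surr| = (263.6 × 3.9 + 19.0) × 7.49 = 1047.04 × 7.49 = 7842 J
n(KOH) = 7.59 / 56.11 = 0.1353 mol
Temperature rose, so q_rxn = −|q_surr| = -7.842 kJ
ΔH = q_rxn / n = -57.96 kJ/mol

ΔH = -58.0 kJ/mol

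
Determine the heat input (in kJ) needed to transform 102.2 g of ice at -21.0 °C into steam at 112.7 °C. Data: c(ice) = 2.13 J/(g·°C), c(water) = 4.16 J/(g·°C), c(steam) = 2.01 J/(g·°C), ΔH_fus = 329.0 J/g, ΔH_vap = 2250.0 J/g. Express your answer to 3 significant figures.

q = 313 kJ

q1 (heat ice -21.0→0.0 °C): 102.2 × 2.13 × 21.0 = 4571 J
q2 (melt at 0 °C): 102.2 × 329.0 = 33624 J
q3 (heat water 0.0→100.0 °C): 102.2 × 4.16 × 100.0 = 42515 J
q4 (vaporize at 100 °C): 102.2 × 2250.0 = 229950 J
q5 (heat steam 100.0→112.7 °C): 102.2 × 2.01 × 12.7 = 2609 J
Total: 4571 + 33624 + 42515 + 229950 + 2609 = 313269 J = 313 kJ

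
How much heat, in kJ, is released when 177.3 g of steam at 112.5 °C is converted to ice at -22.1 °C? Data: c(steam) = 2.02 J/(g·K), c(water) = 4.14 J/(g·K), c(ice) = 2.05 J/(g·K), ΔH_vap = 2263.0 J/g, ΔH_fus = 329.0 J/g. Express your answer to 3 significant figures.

q = 545 kJ

q1 (cool steam 112.5→100 °C): 177.3 × 2.02 × 12.5 = 4477 J
q2 (condense at 100 °C): 177.3 × 2263.0 = 401230 J
q3 (cool water 100→0 °C): 177.3 × 4.14 × 100.0 = 73402 J
q4 (freeze at 0 °C): 177.3 × 329.0 = 58332 J
q5 (cool ice 0→-22.1 °C): 177.3 × 2.05 × 22.1 = 8033 J
Total: 4477 + 401230 + 73402 + 58332 + 8033 = 545474 J = 545 kJ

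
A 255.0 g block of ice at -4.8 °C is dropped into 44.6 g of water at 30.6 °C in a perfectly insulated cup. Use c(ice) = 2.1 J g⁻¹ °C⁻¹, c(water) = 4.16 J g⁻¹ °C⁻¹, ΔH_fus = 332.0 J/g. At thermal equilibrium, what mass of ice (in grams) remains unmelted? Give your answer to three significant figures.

Heat to warm all ice to 0 °C: 255.0×2.1×4.8 = 2570.4 J
Heat released by water cooling to 0 °C: 44.6×4.16×30.6 = 5677.4 J
5677.4 J < 2570.4 + 255.0×332.0 = 87230.4 J, so not all ice melts; final T = 0 °C.
Heat left for melting: 5677.4 − 2570.4 = 3107.0 J
Mass melted = 3107.0 / 332.0 = 9.358 g
Ice remaining = 255.0 − 9.358 = 245.642 g

m_ice remaining = 246 g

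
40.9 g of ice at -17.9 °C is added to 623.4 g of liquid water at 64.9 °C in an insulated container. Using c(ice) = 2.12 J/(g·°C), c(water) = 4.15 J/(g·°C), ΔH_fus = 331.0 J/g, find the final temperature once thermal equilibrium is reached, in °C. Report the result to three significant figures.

T_f = 55.4 °C

Heat to bring ice to 0 °C and melt it: q₁ = 40.9×2.12×17.9 + 40.9×331.0 = 15090 J
Heat the water can supply cooling to 0 °C: 623.4×4.15×64.9 = 167903 J > q₁, so all ice melts.
Energy balance: 623.4×4.15×(64.9 − T) = 15090 + 40.9×4.15×(T − 0)
2587.11(64.9 − T) = 15090 + 169.735 T
167903 − 15090 = 2756.845 T
T = 152813 / 2756.845 = 55.43 °C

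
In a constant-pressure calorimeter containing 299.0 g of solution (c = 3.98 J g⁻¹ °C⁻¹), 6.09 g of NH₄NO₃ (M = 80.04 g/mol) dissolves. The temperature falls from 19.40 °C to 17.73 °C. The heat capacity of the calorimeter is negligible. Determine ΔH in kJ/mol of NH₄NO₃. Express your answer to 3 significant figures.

|ΔT| = |17.73 − 19.40| = 1.67 °C
|q_surr| = (299.0 × 3.98) × 1.67 = 1190.02 × 1.67 = 1987 J
n(NH₄NO₃) = 6.09 / 80.04 = 0.07609 mol
Temperature fell, so q_rxn = +|q_surr| = 1.987 kJ
ΔH = q_rxn / n = 26.11 kJ/mol

ΔH = 26.1 kJ/mol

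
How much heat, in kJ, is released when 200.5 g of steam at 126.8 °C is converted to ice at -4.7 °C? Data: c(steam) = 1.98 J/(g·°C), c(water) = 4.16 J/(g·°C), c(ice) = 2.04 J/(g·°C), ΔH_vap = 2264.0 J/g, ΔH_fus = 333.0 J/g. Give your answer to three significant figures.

q = 617 kJ

q1 (cool steam 126.8→100 °C): 200.5 × 1.98 × 26.8 = 10639 J
q2 (condense at 100 °C): 200.5 × 2264.0 = 453932 J
q3 (cool water 100→0 °C): 200.5 × 4.16 × 100.0 = 83408 J
q4 (freeze at 0 °C): 200.5 × 333.0 = 66767 J
q5 (cool ice 0→-4.7 °C): 200.5 × 2.04 × 4.7 = 1922 J
Total: 10639 + 453932 + 83408 + 66767 + 1922 = 616668 J = 617 kJ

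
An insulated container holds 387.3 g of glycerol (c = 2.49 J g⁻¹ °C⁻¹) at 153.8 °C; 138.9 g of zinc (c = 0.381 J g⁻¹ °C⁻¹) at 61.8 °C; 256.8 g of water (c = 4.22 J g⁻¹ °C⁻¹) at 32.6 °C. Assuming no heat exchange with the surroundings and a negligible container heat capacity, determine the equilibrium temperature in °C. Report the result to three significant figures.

Σ mᵢcᵢ(T − Tᵢ) = 0  ⇒  T = Σ mᵢcᵢTᵢ / Σ mᵢcᵢ
Σ mᵢcᵢ = 387.3×2.49 + 138.9×0.381 + 256.8×4.22 = 2100.9939
Σ mᵢcᵢTᵢ = 964.377×153.8 + 52.9209×61.8 + 1083.696×32.6 = 186920
T = 186920 / 2100.9939 = 88.97 °C

T_f = 89.0 °C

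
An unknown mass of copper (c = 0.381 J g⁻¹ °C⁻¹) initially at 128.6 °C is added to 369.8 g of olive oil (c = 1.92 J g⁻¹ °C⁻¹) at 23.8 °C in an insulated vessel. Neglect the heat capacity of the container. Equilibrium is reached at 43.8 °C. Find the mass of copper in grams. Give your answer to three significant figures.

m = 440 g

q_gained = (369.8 × 1.92) × (43.8 − 23.8) = 14200 J
q_lost = m × 0.381 × (128.6 − 43.8) = 32.3088 m
m = 14200 / 32.3088 = 440 g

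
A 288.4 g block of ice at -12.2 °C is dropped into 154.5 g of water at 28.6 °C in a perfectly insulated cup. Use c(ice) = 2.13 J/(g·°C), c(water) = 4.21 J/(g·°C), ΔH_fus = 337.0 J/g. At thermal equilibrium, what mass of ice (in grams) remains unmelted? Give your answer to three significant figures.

m_ice remaining = 255 g

Heat to warm all ice to 0 °C: 288.4×2.13×12.2 = 7494.4 J
Heat released by water cooling to 0 °C: 154.5×4.21×28.6 = 18603 J
18603 J < 7494.4 + 288.4×337.0 = 104685.2 J, so not all ice melts; final T = 0 °C.
Heat left for melting: 18603 − 7494.4 = 11108.6 J
Mass melted = 11108.6 / 337.0 = 32.96 g
Ice remaining = 288.4 − 32.96 = 255.44 g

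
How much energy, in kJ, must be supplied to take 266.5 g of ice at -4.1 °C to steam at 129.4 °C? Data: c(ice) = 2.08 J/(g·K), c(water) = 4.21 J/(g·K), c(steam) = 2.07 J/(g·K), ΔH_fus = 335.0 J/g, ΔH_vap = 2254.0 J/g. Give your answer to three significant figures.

q1 (heat ice -4.1→0.0 °C): 266.5 × 2.08 × 4.1 = 2273 J
q2 (melt at 0 °C): 266.5 × 335.0 = 89278 J
q3 (heat water 0.0→100.0 °C): 266.5 × 4.21 × 100.0 = 112197 J
q4 (vaporize at 100 °C): 266.5 × 2254.0 = 600691 J
q5 (heat steam 100.0→129.4 °C): 266.5 × 2.07 × 29.4 = 16219 J
Total: 2273 + 89278 + 112197 + 600691 + 16219 = 820658 J = 821 kJ

q = 821 kJ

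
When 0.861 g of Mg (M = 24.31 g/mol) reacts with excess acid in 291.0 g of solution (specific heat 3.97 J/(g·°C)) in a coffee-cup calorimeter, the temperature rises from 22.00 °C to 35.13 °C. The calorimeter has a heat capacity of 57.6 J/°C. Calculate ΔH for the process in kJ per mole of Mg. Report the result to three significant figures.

ΔH = -450 kJ/mol

|ΔT| = |35.13 − 22.00| = 13.13 °C
|q_surr| = (291.0 × 3.97 + 57.6) × 13.13 = 1212.87 × 13.13 = 15925 J
n(Mg) = 0.861 / 24.31 = 0.035418 mol
Temperature rose, so q_rxn = −|q_surr| = -15.925 kJ
ΔH = q_rxn / n = -449.6 kJ/mol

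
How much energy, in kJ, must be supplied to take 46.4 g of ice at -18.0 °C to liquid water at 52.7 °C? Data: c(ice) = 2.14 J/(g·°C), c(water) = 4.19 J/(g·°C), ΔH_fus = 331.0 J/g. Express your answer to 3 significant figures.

q1 (heat ice -18.0→0.0 °C): 46.4 × 2.14 × 18.0 = 1787 J
q2 (melt at 0 °C): 46.4 × 331.0 = 15358 J
q3 (heat water 0.0→52.7 °C): 46.4 × 4.19 × 52.7 = 10246 J
Total: 1787 + 15358 + 10246 = 27391 J = 27.4 kJ

q = 27.4 kJ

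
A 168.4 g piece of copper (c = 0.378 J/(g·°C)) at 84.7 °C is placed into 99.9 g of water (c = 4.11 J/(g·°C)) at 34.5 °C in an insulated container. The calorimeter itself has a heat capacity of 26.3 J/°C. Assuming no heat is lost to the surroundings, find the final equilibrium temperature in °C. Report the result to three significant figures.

T_f = 40.9 °C

Heat lost by copper = heat gained by water + calorimeter.
(168.4)(0.378)(84.7 − T) = [(99.9)(4.11) + 26.3](T − 34.5)
63.6552 (84.7 − T) = 436.889 (T − 34.5)
5391.6 − 63.6552 T = 436.889 T − 15073
20464.6 = 500.5442 T
T = 40.88 °C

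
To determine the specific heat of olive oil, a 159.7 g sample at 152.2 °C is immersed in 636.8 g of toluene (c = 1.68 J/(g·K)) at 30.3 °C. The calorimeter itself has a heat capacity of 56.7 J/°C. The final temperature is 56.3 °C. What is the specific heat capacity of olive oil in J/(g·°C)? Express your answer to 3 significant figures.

q_gained = (636.8 × 1.68 + 56.7) × (56.3 − 30.3) = 29290 J
q_lost = 159.7 × c × (152.2 − 56.3) = 15315.23 c
Set equal: c = 29290 / 15315.23 = 1.91 J/(g·°C)

c = 1.91 J/(g·°C)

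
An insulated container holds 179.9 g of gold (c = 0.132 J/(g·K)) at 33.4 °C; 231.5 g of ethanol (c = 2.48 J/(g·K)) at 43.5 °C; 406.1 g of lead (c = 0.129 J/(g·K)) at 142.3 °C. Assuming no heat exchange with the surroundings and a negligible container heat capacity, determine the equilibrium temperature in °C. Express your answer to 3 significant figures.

T_f = 51.1 °C

Σ mᵢcᵢ(T − Tᵢ) = 0  ⇒  T = Σ mᵢcᵢTᵢ / Σ mᵢcᵢ
Σ mᵢcᵢ = 179.9×0.132 + 231.5×2.48 + 406.1×0.129 = 650.2537
Σ mᵢcᵢTᵢ = 23.7468×33.4 + 574.12×43.5 + 52.3869×142.3 = 33222
T = 33222 / 650.2537 = 51.09 °C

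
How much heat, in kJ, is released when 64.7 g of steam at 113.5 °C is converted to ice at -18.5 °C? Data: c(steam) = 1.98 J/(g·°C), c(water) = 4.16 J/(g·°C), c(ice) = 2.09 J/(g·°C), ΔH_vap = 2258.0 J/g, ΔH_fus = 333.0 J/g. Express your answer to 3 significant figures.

q1 (cool steam 113.5→100 °C): 64.7 × 1.98 × 13.5 = 1729 J
q2 (condense at 100 °C): 64.7 × 2258.0 = 146093 J
q3 (cool water 100→0 °C): 64.7 × 4.16 × 100.0 = 26915 J
q4 (freeze at 0 °C): 64.7 × 333.0 = 21545 J
q5 (cool ice 0→-18.5 °C): 64.7 × 2.09 × 18.5 = 2502 J
Total: 1729 + 146093 + 26915 + 21545 + 2502 = 198784 J = 199 kJ

q = 199 kJ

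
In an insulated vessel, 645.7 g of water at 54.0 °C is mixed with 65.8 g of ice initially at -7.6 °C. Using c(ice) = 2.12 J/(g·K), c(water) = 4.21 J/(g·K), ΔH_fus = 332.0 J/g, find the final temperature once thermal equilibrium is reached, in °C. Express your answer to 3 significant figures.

T_f = 41.4 °C

Heat to bring ice to 0 °C and melt it: q₁ = 65.8×2.12×7.6 + 65.8×332.0 = 22906 J
Heat the water can supply cooling to 0 °C: 645.7×4.21×54.0 = 146793 J > q₁, so all ice melts.
Energy balance: 645.7×4.21×(54.0 − T) = 22906 + 65.8×4.21×(T − 0)
2718.397(54.0 − T) = 22906 + 277.018 T
146793 − 22906 = 2995.415 T
T = 123887 / 2995.415 = 41.36 °C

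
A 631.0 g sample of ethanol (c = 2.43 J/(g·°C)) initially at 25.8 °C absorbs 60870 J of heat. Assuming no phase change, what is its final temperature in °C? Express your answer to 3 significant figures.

ΔT = q / (m c) = 60870 / (631.0 × 2.43) = 39.70 °C
T_f = 25.8 + 39.70 = 65.50 °C

T_f = 65.5 °C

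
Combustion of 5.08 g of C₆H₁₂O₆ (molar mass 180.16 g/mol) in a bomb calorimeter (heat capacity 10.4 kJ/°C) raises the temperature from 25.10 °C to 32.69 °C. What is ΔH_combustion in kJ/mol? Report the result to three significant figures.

ΔT = 32.69 − 25.10 = 7.59 °C
q_cal = C_cal × ΔT = 10.4 × 7.59 = 78.936 kJ
n = 5.08 / 180.16 = 0.02820 mol
q_rxn = −q_cal = -78.936 kJ
ΔH = -78.936 / 0.02820 = -2799 kJ/mol

ΔH = -2800 kJ/mol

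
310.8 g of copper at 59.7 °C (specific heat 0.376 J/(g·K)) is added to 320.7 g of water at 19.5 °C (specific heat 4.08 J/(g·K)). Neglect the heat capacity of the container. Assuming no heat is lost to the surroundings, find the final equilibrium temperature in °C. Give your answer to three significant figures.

Heat lost by copper = heat gained by water.
(310.8)(0.376)(59.7 − T) = (320.7)(4.08)(T − 19.5)
116.8608 (59.7 − T) = 1308.456 (T − 19.5)
6976.6 − 116.8608 T = 1308.456 T − 25515
32491.6 = 1425.3168 T
T = 22.80 °C

T_f = 22.8 °C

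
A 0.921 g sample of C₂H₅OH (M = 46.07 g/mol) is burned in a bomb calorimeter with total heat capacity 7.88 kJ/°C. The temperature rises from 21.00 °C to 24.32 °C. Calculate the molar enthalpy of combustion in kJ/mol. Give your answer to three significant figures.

ΔT = 24.32 − 21.00 = 3.32 °C
q_cal = C_cal × ΔT = 7.88 × 3.32 = 26.1616 kJ
n = 0.921 / 46.07 = 0.01999 mol
q_rxn = −q_cal = -26.1616 kJ
ΔH = -26.1616 / 0.01999 = -1309 kJ/mol

ΔH = -1310 kJ/mol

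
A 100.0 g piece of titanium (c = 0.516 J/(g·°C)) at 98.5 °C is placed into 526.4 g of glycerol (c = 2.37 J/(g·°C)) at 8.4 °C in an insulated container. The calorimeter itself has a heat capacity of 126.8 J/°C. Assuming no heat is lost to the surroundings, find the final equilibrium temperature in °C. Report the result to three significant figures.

Heat lost by titanium = heat gained by glycerol + calorimeter.
(100.0)(0.516)(98.5 − T) = [(526.4)(2.37) + 126.8](T − 8.4)
51.6 (98.5 − T) = 1374.368 (T − 8.4)
5082.6 − 51.6 T = 1374.368 T − 11545
16627.6 = 1425.968 T
T = 11.66 °C

T_f = 11.7 °C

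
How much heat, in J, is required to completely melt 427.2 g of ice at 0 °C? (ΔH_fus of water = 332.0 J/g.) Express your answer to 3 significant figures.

q = m × ΔH_fus = 427.2 × 332.0 = 141800 J

q = 142000 J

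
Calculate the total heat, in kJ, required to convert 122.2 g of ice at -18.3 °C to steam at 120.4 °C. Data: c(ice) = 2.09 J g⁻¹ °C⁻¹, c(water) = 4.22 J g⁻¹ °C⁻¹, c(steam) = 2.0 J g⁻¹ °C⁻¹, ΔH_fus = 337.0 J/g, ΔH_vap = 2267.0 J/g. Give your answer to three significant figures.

q1 (heat ice -18.3→0.0 °C): 122.2 × 2.09 × 18.3 = 4674 J
q2 (melt at 0 °C): 122.2 × 337.0 = 41181 J
q3 (heat water 0.0→100.0 °C): 122.2 × 4.22 × 100.0 = 51568 J
q4 (vaporize at 100 °C): 122.2 × 2267.0 = 277027 J
q5 (heat steam 100.0→120.4 °C): 122.2 × 2.0 × 20.4 = 4986 J
Total: 4674 + 41181 + 51568 + 277027 + 4986 = 379436 J = 379 kJ

q = 379 kJ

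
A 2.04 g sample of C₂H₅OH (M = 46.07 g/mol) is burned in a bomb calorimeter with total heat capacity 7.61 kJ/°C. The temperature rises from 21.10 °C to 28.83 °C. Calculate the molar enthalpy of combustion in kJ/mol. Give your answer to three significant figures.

ΔT = 28.83 − 21.10 = 7.73 °C
q_cal = C_cal × ΔT = 7.61 × 7.73 = 58.8253 kJ
n = 2.04 / 46.07 = 0.04428 mol
q_rxn = −q_cal = -58.8253 kJ
ΔH = -58.8253 / 0.04428 = -1328 kJ/mol

ΔH = -1330 kJ/mol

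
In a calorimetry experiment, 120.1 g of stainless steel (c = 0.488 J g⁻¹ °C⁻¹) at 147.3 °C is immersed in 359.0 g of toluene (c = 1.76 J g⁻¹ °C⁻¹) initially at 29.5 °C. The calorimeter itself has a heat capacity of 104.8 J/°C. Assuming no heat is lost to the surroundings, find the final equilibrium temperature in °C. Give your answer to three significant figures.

Heat lost by stainless steel = heat gained by toluene + calorimeter.
(120.1)(0.488)(147.3 − T) = [(359.0)(1.76) + 104.8](T − 29.5)
58.6088 (147.3 − T) = 736.64 (T − 29.5)
8633.1 − 58.6088 T = 736.64 T − 21731
30364.1 = 795.2488 T
T = 38.18 °C

T_f = 38.2 °C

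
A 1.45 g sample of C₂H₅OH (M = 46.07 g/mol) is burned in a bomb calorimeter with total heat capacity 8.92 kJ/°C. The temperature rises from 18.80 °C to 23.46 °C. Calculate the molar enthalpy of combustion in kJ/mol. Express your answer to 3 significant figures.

ΔH = -1320 kJ/mol

ΔT = 23.46 − 18.80 = 4.66 °C
q_cal = C_cal × ΔT = 8.92 × 4.66 = 41.5672 kJ
n = 1.45 / 46.07 = 0.03147 mol
q_rxn = −q_cal = -41.5672 kJ
ΔH = -41.5672 / 0.03147 = -1321 kJ/mol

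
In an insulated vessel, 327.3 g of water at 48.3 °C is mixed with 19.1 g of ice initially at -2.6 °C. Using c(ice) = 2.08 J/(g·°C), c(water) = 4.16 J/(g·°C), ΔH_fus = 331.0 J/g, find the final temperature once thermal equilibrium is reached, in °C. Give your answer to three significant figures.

T_f = 41.2 °C

Heat to bring ice to 0 °C and melt it: q₁ = 19.1×2.08×2.6 + 19.1×331.0 = 6425.4 J
Heat the water can supply cooling to 0 °C: 327.3×4.16×48.3 = 65763.7 J > q₁, so all ice melts.
Energy balance: 327.3×4.16×(48.3 − T) = 6425.4 + 19.1×4.16×(T − 0)
1361.568(48.3 − T) = 6425.4 + 79.456 T
65763.7 − 6425.4 = 1441.024 T
T = 59338.3 / 1441.024 = 41.18 °C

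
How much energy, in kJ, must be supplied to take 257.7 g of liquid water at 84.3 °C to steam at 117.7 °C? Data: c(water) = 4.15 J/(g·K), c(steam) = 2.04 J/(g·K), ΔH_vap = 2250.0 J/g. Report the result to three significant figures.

q1 (heat water 84.3→100.0 °C): 257.7 × 4.15 × 15.7 = 16790 J
q2 (vaporize at 100 °C): 257.7 × 2250.0 = 579825 J
q3 (heat steam 100.0→117.7 °C): 257.7 × 2.04 × 17.7 = 9305 J
Total: 16790 + 579825 + 9305 = 605920 J = 606 kJ

q = 606 kJ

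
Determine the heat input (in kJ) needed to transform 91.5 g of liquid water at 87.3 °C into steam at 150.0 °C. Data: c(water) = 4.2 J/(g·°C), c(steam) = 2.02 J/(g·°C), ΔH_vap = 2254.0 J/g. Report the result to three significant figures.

q = 220 kJ

q1 (heat water 87.3→100.0 °C): 91.5 × 4.2 × 12.7 = 4881 J
q2 (vaporize at 100 °C): 91.5 × 2254.0 = 206241 J
q3 (heat steam 100.0→150.0 °C): 91.5 × 2.02 × 50.0 = 9242 J
Total: 4881 + 206241 + 9242 = 220364 J = 220 kJ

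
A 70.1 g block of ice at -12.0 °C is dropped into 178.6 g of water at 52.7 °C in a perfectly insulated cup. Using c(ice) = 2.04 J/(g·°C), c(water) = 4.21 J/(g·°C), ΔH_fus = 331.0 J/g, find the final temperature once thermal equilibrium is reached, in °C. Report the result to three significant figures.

T_f = 14.0 °C

Heat to bring ice to 0 °C and melt it: q₁ = 70.1×2.04×12.0 + 70.1×331.0 = 24919 J
Heat the water can supply cooling to 0 °C: 178.6×4.21×52.7 = 39625.4 J > q₁, so all ice melts.
Energy balance: 178.6×4.21×(52.7 − T) = 24919 + 70.1×4.21×(T − 0)
751.906(52.7 − T) = 24919 + 295.121 T
39625.4 − 24919 = 1047.027 T
T = 14706.4 / 1047.027 = 14.046 °C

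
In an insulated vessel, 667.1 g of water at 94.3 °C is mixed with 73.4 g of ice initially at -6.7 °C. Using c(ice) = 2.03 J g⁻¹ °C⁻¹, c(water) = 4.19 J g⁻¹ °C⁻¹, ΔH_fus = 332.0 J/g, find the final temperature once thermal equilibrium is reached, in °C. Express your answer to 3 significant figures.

Heat to bring ice to 0 °C and melt it: q₁ = 73.4×2.03×6.7 + 73.4×332.0 = 25367 J
Heat the water can supply cooling to 0 °C: 667.1×4.19×94.3 = 263583 J > q₁, so all ice melts.
Energy balance: 667.1×4.19×(94.3 − T) = 25367 + 73.4×4.19×(T − 0)
2795.149(94.3 − T) = 25367 + 307.546 T
263583 − 25367 = 3102.695 T
T = 238216 / 3102.695 = 76.78 °C

T_f = 76.8 °C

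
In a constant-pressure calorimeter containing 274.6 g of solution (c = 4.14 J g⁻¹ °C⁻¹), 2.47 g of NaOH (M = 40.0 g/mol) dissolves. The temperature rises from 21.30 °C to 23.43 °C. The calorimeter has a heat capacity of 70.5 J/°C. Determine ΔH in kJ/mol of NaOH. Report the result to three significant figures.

|ΔT| = |23.43 − 21.30| = 2.13 °C
|q_surr| = (274.6 × 4.14 + 70.5) × 2.13 = 1207.344 × 2.13 = 2571.6 J
n(NaOH) = 2.47 / 40.0 = 0.061750 mol
Temperature rose, so q_rxn = −|q_surr| = -2.5716 kJ
ΔH = q_rxn / n = -41.645 kJ/mol

ΔH = -41.6 kJ/mol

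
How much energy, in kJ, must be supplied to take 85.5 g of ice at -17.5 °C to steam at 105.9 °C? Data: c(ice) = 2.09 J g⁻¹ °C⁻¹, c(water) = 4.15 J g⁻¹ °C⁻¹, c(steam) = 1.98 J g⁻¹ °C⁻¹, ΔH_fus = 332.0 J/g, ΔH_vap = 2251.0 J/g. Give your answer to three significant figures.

q = 260 kJ

q1 (heat ice -17.5→0.0 °C): 85.5 × 2.09 × 17.5 = 3127 J
q2 (melt at 0 °C): 85.5 × 332.0 = 28386 J
q3 (heat water 0.0→100.0 °C): 85.5 × 4.15 × 100.0 = 35483 J
q4 (vaporize at 100 °C): 85.5 × 2251.0 = 192461 J
q5 (heat steam 100.0→105.9 °C): 85.5 × 1.98 × 5.9 = 999 J
Total: 3127 + 28386 + 35483 + 192461 + 999 = 260456 J = 260 kJ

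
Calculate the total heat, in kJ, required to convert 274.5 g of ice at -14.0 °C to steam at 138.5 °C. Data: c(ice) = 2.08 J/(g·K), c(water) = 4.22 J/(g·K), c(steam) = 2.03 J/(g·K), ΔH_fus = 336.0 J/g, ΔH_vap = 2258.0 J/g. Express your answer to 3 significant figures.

q1 (heat ice -14.0→0.0 °C): 274.5 × 2.08 × 14.0 = 7993 J
q2 (melt at 0 °C): 274.5 × 336.0 = 92232 J
q3 (heat water 0.0→100.0 °C): 274.5 × 4.22 × 100.0 = 115839 J
q4 (vaporize at 100 °C): 274.5 × 2258.0 = 619821 J
q5 (heat steam 100.0→138.5 °C): 274.5 × 2.03 × 38.5 = 21454 J
Total: 7993 + 92232 + 115839 + 619821 + 21454 = 857339 J = 857 kJ

q = 857 kJ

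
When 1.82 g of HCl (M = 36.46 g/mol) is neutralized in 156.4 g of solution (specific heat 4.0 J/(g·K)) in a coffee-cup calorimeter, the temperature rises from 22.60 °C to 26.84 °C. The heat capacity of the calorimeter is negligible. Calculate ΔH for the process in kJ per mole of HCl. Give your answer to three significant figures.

ΔH = -53.1 kJ/mol

|ΔT| = |26.84 − 22.60| = 4.24 °C
|q_surr| = (156.4 × 4.0) × 4.24 = 625.6 × 4.24 = 2653 J
n(HCl) = 1.82 / 36.46 = 0.04992 mol
Temperature rose, so q_rxn = −|q_surr| = -2.653 kJ
ΔH = q_rxn / n = -53.145 kJ/mol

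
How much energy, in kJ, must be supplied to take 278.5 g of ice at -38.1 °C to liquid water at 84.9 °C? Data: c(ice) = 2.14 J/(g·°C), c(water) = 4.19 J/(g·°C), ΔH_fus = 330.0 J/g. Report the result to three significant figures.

q1 (heat ice -38.1→0.0 °C): 278.5 × 2.14 × 38.1 = 22707 J
q2 (melt at 0 °C): 278.5 × 330.0 = 91905 J
q3 (heat water 0.0→84.9 °C): 278.5 × 4.19 × 84.9 = 99071 J
Total: 22707 + 91905 + 99071 = 213683 J = 214 kJ

q = 214 kJ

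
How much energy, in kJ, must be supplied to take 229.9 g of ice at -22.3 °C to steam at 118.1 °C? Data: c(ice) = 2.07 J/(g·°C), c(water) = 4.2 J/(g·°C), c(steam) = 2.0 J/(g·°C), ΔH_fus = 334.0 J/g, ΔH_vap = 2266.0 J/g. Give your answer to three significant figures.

q1 (heat ice -22.3→0.0 °C): 229.9 × 2.07 × 22.3 = 10612 J
q2 (melt at 0 °C): 229.9 × 334.0 = 76787 J
q3 (heat water 0.0→100.0 °C): 229.9 × 4.2 × 100.0 = 96558 J
q4 (vaporize at 100 °C): 229.9 × 2266.0 = 520953 J
q5 (heat steam 100.0→118.1 °C): 229.9 × 2.0 × 18.1 = 8322 J
Total: 10612 + 76787 + 96558 + 520953 + 8322 = 713232 J = 713 kJ

q = 713 kJ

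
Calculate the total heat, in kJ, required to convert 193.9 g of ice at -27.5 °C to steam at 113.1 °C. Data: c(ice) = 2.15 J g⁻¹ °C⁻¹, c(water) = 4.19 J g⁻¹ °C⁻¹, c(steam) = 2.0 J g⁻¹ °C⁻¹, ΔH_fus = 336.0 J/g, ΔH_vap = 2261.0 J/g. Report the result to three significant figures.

q1 (heat ice -27.5→0.0 °C): 193.9 × 2.15 × 27.5 = 11464 J
q2 (melt at 0 °C): 193.9 × 336.0 = 65150 J
q3 (heat water 0.0→100.0 °C): 193.9 × 4.19 × 100.0 = 81244 J
q4 (vaporize at 100 °C): 193.9 × 2261.0 = 438408 J
q5 (heat steam 100.0→113.1 °C): 193.9 × 2.0 × 13.1 = 5080 J
Total: 11464 + 65150 + 81244 + 438408 + 5080 = 601346 J = 601 kJ

q = 601 kJ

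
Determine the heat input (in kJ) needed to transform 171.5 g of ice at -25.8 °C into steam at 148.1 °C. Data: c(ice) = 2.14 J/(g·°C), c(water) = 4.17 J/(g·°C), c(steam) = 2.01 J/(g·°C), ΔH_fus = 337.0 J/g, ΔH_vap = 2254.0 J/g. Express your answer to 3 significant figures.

q1 (heat ice -25.8→0.0 °C): 171.5 × 2.14 × 25.8 = 9469 J
q2 (melt at 0 °C): 171.5 × 337.0 = 57796 J
q3 (heat water 0.0→100.0 °C): 171.5 × 4.17 × 100.0 = 71516 J
q4 (vaporize at 100 °C): 171.5 × 2254.0 = 386561 J
q5 (heat steam 100.0→148.1 °C): 171.5 × 2.01 × 48.1 = 16581 J
Total: 9469 + 57796 + 71516 + 386561 + 16581 = 541923 J = 542 kJ

q = 542 kJ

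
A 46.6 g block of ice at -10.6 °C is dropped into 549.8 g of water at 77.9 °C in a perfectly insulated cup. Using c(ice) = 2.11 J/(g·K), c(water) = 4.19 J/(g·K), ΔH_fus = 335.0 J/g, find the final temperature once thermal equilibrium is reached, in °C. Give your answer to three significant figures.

Heat to bring ice to 0 °C and melt it: q₁ = 46.6×2.11×10.6 + 46.6×335.0 = 16653 J
Heat the water can supply cooling to 0 °C: 549.8×4.19×77.9 = 179455 J > q₁, so all ice melts.
Energy balance: 549.8×4.19×(77.9 − T) = 16653 + 46.6×4.19×(T − 0)
2303.662(77.9 − T) = 16653 + 195.254 T
179455 − 16653 = 2498.916 T
T = 162802 / 2498.916 = 65.149 °C

T_f = 65.1 °C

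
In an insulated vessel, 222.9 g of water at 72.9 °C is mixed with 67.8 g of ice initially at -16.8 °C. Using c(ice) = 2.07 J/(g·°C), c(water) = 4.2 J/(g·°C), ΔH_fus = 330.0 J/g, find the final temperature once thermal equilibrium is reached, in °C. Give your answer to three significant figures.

Heat to bring ice to 0 °C and melt it: q₁ = 67.8×2.07×16.8 + 67.8×330.0 = 24732 J
Heat the water can supply cooling to 0 °C: 222.9×4.2×72.9 = 68247.5 J > q₁, so all ice melts.
Energy balance: 222.9×4.2×(72.9 − T) = 24732 + 67.8×4.2×(T − 0)
936.18(72.9 − T) = 24732 + 284.76 T
68247.5 − 24732 = 1220.94 T
T = 43515.5 / 1220.94 = 35.64 °C

T_f = 35.6 °C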